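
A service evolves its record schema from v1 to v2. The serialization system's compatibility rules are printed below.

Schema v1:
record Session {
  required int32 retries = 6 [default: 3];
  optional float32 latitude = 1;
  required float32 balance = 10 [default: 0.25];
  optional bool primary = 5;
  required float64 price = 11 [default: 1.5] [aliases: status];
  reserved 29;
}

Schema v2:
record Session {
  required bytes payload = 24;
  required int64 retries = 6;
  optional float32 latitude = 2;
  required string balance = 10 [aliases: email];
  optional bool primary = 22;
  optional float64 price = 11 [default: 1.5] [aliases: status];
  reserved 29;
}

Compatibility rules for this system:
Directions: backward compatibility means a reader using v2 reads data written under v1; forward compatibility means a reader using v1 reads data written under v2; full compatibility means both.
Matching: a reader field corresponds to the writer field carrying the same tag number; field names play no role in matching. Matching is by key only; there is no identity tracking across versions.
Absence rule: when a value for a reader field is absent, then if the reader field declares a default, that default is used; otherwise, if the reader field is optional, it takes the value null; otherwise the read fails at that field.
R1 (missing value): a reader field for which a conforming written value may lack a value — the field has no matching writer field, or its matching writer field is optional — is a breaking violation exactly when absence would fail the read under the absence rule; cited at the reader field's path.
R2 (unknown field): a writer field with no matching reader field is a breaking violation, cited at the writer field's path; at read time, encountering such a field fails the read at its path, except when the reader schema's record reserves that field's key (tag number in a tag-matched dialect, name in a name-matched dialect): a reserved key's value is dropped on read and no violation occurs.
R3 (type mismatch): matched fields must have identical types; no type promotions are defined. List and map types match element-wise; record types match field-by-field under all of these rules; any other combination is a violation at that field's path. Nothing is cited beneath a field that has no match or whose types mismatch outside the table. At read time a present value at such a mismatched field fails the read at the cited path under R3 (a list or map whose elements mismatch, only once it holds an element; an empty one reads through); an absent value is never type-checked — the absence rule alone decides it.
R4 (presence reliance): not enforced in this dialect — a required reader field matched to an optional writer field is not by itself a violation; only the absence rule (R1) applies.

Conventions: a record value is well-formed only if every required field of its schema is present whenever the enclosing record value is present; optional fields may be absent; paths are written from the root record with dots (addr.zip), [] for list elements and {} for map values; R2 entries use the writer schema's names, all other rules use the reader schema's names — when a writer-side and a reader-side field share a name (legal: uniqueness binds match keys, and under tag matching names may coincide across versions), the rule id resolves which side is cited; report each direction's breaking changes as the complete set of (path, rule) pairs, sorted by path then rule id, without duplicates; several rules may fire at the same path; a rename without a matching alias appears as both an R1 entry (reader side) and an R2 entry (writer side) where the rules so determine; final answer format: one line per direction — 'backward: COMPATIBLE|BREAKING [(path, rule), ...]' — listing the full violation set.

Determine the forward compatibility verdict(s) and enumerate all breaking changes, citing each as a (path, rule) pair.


arrows below run writer -> reader for Session
forward for Session (reader v1, writer v2):
  retries: paired with writer retries (int64 -> int32; writer required)
  no writer field matches reader latitude
  balance: paired with writer balance (string -> float32; writer required)
  no writer field matches reader primary
  price: paired with writer price (float64 -> float64; writer optional)
  payload (writer side), unknown to reader
  latitude (writer side), unknown to reader
  primary (writer side), unknown to reader
  rule R3 violated at balance
  rule R2 violated at latitude
  rule R2 violated at payload
  rule R2 violated at primary
  rule R3 violated at retries
  => forward verdict for Session: BREAKING, 5 violation(s)
remaining Session differences; none change what is asked:
  field price in record Session: required changed to optional -> triggers nothing under Session's printed rules — same verdict

forward: BREAKING [(balance, R3), (latitude, R2), (payload, R2), (primary, R2), (retries, R3)]


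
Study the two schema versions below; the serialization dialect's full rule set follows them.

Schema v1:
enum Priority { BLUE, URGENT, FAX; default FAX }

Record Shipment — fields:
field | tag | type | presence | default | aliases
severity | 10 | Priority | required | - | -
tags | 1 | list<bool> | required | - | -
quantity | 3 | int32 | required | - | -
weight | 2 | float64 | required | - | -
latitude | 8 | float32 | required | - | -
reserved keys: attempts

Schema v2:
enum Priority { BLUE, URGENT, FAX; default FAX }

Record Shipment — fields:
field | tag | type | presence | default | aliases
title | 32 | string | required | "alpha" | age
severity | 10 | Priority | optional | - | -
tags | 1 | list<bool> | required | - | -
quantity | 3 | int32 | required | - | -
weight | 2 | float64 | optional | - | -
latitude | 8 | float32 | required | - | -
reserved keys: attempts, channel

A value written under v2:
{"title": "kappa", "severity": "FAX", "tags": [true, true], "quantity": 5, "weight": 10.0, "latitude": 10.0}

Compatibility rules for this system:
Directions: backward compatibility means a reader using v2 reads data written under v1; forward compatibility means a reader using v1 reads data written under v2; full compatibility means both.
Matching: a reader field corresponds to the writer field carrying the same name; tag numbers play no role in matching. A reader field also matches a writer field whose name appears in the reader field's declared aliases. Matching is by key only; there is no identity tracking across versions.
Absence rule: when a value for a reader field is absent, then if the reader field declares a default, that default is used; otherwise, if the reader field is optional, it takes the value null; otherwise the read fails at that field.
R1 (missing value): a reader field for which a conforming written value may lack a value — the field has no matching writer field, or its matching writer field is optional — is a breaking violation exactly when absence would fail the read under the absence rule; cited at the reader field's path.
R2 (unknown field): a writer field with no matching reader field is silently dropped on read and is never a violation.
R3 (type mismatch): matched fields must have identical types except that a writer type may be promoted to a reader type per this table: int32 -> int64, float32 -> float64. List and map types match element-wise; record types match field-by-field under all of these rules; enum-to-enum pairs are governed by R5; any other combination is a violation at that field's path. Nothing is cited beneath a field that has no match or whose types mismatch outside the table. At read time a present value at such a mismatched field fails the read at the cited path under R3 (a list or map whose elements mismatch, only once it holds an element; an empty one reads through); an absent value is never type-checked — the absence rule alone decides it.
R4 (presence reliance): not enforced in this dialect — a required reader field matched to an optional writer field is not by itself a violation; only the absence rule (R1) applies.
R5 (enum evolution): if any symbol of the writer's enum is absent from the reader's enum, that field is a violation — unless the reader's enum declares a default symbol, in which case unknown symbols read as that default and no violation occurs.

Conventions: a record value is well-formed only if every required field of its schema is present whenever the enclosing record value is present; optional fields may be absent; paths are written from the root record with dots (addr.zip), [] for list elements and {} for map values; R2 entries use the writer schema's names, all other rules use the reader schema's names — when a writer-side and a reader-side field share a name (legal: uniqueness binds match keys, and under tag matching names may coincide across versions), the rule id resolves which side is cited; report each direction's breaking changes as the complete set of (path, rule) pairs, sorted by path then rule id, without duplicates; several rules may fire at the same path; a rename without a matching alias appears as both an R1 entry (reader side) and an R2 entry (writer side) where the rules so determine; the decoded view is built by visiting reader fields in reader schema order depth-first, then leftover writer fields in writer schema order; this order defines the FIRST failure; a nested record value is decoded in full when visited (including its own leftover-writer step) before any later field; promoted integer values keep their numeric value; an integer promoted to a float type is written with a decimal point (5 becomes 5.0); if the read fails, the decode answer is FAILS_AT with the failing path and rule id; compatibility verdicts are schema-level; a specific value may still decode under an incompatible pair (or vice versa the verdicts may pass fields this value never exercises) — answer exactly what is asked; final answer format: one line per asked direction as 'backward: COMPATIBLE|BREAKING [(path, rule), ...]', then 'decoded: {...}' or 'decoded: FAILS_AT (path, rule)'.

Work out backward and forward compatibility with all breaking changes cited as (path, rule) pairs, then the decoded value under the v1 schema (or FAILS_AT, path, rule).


backward: COMPATIBLE []; forward: BREAKING [(severity, R1), (weight, R1)]; decoded: {"severity": "FAX", "tags": [true, true], "quantity": 5, "weight": 10.0, "latitude": 10.0}

arrows below run writer -> reader for Shipment
checking backward for Shipment: reader v2 against writer v1:
  title: no writer match
  severity <- severity (Priority -> Priority, writer required)
  tags <- tags (list<bool> -> list<bool>, writer required)
  quantity <- quantity (int32 -> int32, writer required)
  weight <- weight (float64 -> float64, writer required)
  latitude <- latitude (float32 -> float32, writer required)
  nothing fires on Shipment: backward is COMPATIBLE
checking forward for Shipment: reader v1 against writer v2:
  severity <- severity (Priority -> Priority, writer optional)
  tags <- tags (list<bool> -> list<bool>, writer required)
  quantity <- quantity (int32 -> int32, writer required)
  weight <- weight (float64 -> float64, writer optional)
  latitude <- latitude (float32 -> float32, writer required)
  writer field title has no reader counterpart
  breaking: (severity, R1)
  breaking: (weight, R1)
  => 2 violation(s): forward is BREAKING for Shipment
decode (reader v1):
  severity := "FAX"
  tags := [true, true]
  quantity := 5
  weight := 10.0
  latitude := 10.0
  writer title: unmatched, discarded
  => decoded: {"severity": "FAX", "tags": [true, true], "quantity": 5, "weight": 10.0, "latitude": 10.0}


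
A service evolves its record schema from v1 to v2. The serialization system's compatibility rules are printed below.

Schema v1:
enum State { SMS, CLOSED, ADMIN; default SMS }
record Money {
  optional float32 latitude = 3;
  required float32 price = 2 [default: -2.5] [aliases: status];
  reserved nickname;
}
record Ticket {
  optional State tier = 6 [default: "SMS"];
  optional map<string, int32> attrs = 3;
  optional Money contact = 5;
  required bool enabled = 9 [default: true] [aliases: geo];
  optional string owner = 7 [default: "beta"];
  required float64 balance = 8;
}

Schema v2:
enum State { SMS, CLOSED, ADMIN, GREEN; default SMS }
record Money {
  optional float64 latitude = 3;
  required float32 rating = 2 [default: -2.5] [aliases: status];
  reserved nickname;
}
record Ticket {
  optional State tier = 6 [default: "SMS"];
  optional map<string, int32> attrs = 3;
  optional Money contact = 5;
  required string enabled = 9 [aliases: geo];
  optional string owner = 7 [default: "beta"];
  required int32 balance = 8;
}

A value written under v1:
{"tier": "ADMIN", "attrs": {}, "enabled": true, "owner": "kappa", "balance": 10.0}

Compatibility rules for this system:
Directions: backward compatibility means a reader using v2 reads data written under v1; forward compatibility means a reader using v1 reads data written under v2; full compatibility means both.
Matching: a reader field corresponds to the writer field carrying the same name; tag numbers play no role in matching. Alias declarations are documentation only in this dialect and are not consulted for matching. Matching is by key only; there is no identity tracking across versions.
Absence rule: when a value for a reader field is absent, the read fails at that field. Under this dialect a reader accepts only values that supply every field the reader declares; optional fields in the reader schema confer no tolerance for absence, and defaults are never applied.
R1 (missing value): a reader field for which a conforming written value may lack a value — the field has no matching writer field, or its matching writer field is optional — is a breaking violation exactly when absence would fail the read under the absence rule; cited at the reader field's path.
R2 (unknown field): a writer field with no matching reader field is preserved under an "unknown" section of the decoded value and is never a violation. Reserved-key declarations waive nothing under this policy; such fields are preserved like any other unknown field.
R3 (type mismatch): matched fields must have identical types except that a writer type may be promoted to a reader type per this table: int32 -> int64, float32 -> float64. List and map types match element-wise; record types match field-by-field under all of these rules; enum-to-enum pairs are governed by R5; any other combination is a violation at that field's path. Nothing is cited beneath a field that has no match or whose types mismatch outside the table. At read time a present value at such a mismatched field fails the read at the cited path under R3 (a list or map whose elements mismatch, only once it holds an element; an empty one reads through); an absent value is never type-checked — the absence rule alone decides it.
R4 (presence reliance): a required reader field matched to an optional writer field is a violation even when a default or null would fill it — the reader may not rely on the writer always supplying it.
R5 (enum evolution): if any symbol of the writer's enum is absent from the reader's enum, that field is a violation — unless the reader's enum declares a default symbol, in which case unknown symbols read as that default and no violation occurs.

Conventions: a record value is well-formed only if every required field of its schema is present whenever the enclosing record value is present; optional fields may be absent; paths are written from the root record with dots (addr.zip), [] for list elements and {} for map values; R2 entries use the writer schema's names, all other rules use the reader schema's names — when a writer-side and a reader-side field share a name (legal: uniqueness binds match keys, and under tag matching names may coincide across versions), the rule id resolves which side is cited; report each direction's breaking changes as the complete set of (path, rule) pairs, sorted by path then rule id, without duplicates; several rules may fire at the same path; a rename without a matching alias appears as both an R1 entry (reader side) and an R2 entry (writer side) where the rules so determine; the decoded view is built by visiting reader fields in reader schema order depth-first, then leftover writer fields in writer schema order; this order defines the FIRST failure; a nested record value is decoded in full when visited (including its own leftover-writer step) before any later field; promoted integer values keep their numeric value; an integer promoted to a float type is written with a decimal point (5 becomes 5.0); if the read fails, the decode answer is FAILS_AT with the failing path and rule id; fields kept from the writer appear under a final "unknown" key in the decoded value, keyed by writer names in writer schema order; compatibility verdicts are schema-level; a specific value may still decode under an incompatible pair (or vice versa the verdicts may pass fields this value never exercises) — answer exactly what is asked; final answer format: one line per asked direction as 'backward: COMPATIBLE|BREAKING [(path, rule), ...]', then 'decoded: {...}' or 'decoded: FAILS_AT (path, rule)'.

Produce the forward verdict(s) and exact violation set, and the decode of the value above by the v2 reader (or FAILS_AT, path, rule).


each type pair in Ticket: writer, then reader
forward on Ticket — v1 reading data written by v2:
  tier <- tier (State -> State, writer optional)
  attrs <- attrs (map<string, int32> -> map<string, int32>, writer optional)
  contact <- contact (Money -> Money, writer optional)
  enabled <- enabled (string -> bool, writer required)
  owner <- owner (string -> string, writer optional)
  balance <- balance (int32 -> float64, writer required)
  contact.latitude <- contact.latitude (float64 -> float32, writer optional)
  no writer field matches reader contact.price
  contact.rating (writer side), unknown to reader
  violation R1 at attrs
  violation R3 at balance
  violation R1 at contact
  violation R1 at contact.latitude
  violation R3 at contact.latitude
  violation R1 at contact.price
  violation R3 at enabled
  violation R1 at owner
  violation R1 at tier
  forward on Ticket therefore BREAKING (9)
decode walk for Ticket under reader schema v2:
  tier := "ADMIN"
  attrs := {}
  read fails at contact under R1 (no fill)
  => FAILS_AT (contact, R1)
the rest of the Ticket diff is inert for this question:
  enum State (field tier in record Ticket): symbol GREEN added -> inert for the asked Ticket verdict: nothing fires

forward: BREAKING [(attrs, R1), (balance, R3), (contact, R1), (contact.latitude, R1), (contact.latitude, R3), (contact.price, R1), (enabled, R3), (owner, R1), (tier, R1)]; decoded: FAILS_AT (contact, R1)


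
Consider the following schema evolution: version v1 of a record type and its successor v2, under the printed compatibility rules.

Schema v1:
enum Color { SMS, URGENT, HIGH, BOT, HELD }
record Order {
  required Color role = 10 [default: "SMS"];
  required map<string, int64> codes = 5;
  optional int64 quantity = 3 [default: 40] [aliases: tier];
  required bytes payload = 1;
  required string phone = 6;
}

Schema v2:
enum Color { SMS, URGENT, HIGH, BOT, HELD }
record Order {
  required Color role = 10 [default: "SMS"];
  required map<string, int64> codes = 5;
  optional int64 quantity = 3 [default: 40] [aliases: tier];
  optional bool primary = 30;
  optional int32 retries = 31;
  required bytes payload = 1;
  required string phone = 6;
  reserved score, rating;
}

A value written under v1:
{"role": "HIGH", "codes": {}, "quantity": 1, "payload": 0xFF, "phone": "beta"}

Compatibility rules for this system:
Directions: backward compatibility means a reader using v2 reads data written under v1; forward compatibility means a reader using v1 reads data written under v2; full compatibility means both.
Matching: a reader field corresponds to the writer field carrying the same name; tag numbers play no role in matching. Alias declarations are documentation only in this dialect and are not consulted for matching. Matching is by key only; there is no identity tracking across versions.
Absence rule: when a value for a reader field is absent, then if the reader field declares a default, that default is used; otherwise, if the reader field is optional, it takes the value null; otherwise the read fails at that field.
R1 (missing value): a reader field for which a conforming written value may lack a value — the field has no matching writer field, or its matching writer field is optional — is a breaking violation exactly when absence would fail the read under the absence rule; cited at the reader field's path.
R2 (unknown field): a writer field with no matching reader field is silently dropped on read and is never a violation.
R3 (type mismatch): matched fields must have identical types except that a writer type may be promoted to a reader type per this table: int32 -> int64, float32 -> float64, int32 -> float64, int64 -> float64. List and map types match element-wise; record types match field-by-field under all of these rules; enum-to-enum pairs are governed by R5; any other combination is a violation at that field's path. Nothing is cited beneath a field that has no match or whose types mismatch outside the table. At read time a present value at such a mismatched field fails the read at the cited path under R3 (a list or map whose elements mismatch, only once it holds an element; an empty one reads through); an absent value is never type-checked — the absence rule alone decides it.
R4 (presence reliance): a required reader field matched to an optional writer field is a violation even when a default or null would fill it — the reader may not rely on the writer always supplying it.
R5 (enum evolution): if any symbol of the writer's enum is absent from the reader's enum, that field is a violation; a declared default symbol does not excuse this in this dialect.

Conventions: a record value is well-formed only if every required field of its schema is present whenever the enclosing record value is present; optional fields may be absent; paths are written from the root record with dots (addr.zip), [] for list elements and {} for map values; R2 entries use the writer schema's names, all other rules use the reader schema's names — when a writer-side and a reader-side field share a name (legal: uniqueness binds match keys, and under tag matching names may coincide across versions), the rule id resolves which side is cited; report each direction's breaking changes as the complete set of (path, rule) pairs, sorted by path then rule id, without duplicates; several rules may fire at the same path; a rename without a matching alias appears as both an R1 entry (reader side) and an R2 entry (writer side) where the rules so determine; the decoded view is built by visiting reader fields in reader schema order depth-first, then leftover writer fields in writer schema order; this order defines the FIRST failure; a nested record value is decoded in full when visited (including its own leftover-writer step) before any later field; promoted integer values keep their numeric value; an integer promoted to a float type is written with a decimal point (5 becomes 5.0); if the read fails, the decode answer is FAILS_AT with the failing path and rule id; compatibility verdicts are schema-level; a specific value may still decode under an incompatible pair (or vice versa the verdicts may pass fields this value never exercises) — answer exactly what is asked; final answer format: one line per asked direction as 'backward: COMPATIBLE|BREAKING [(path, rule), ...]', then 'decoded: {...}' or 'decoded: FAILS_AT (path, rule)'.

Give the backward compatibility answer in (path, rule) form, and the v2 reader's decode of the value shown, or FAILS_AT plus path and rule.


each type pair in Order: writer, then reader
checking backward for Order: reader v2 against writer v1:
  role <- role (Color -> Color, writer required)
  codes <- codes (map<string, int64> -> map<string, int64>, writer required)
  quantity <- quantity (int64 -> int64, writer optional)
  primary: no writer match
  retries: no writer match
  payload <- payload (bytes -> bytes, writer required)
  phone <- phone (string -> string, writer required)
  => no violations; backward on Order: COMPATIBLE
migrating the Order value to v2:
  role := "HIGH"
  codes := {}
  quantity := 1
  primary := null (not supplied -> null)
  retries := null (not supplied -> null)
  payload := 0xFF
  phone := "beta"
  => decoded: {"role": "HIGH", "codes": {}, "quantity": 1, "primary": null, "retries": null, "payload": 0xFF, "phone": "beta"}

backward: COMPATIBLE []; decoded: {"role": "HIGH", "codes": {}, "quantity": 1, "primary": null, "retries": null, "payload": 0xFF, "phone": "beta"}


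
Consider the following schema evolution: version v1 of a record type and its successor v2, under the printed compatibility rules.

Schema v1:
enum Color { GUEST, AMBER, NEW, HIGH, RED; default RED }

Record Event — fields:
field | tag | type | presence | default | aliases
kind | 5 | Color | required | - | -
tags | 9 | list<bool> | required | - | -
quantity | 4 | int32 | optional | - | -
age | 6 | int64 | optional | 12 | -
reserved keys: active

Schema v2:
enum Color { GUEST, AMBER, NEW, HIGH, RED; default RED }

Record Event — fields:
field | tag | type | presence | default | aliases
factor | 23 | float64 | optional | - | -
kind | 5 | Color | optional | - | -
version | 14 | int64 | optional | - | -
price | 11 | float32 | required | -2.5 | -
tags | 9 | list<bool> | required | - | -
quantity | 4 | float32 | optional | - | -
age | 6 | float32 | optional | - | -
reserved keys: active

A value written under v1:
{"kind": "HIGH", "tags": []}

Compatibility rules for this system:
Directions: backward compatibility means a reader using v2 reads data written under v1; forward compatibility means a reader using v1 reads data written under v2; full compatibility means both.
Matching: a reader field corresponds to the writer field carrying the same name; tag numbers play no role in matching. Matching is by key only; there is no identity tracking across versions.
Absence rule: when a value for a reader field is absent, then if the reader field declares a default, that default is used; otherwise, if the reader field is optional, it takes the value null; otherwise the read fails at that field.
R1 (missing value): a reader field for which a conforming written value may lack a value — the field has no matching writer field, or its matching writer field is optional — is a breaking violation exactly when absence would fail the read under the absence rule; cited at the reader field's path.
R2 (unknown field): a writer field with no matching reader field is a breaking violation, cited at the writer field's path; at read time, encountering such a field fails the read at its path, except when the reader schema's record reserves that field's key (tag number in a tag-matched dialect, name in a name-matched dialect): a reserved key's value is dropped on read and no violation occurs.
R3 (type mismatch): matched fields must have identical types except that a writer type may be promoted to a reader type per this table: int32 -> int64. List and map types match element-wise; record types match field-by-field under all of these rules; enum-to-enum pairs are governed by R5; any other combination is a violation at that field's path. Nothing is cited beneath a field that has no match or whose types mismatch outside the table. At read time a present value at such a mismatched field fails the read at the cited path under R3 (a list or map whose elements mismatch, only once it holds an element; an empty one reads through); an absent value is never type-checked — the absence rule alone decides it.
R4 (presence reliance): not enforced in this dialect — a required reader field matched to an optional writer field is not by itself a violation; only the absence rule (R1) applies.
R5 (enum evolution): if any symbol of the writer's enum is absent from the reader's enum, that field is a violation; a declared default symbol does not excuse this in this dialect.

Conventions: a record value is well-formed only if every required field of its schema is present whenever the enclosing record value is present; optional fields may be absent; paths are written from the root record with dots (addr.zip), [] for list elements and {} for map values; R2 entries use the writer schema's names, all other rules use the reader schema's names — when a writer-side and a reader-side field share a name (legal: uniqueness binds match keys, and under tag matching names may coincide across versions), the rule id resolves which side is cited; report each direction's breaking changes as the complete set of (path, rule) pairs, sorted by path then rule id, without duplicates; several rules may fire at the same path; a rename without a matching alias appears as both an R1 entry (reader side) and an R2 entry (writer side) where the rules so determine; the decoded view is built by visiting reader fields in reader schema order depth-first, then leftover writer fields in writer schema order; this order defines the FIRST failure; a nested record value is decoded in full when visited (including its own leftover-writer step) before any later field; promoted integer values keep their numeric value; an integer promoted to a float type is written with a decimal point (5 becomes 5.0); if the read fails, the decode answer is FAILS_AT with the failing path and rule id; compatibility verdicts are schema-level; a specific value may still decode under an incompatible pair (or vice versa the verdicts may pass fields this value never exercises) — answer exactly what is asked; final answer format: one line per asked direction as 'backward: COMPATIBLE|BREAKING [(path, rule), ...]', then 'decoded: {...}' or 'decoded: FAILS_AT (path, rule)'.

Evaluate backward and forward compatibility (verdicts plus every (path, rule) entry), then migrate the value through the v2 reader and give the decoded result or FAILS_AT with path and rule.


in Event below, arrows point writer -> reader
backward pass over Event, reader schema v2, writer schema v1:
  factor: no writer-side match
  kind <- kind (Color -> Color, writer required)
  version: no writer-side match
  price: no writer-side match
  tags <- tags (list<bool> -> list<bool>, writer required)
  quantity <- quantity (int32 -> float32, writer optional)
  age <- age (int64 -> float32, writer optional)
  rule R3 violated at age
  rule R3 violated at quantity
  => backward: BREAKING (2)
forward pass over Event, reader schema v1, writer schema v2:
  kind <- kind (Color -> Color, writer optional)
  tags <- tags (list<bool> -> list<bool>, writer required)
  quantity <- quantity (float32 -> int32, writer optional)
  age <- age (float32 -> int64, writer optional)
  writer field factor has no reader counterpart
  writer field version has no reader counterpart
  writer field price has no reader counterpart
  rule R3 violated at age
  rule R2 violated at factor
  rule R1 violated at kind
  rule R2 violated at price
  rule R3 violated at quantity
  rule R2 violated at version
  => forward: BREAKING (6)
decoding the Event value with the v2 reader:
  factor := null (absent, optional -> null)
  kind := "HIGH"
  version := null (absent, optional -> null)
  price := -2.5 (absent -> default)
  tags := []
  quantity := null (absent, optional -> null)
  age := null (absent, optional -> null)
  => decoded: {"factor": null, "kind": "HIGH", "version": null, "price": -2.5, "tags": [], "quantity": null, "age": null}

backward: BREAKING [(age, R3), (quantity, R3)]; forward: BREAKING [(age, R3), (factor, R2), (kind, R1), (price, R2), (quantity, R3), (version, R2)]; decoded: {"factor": null, "kind": "HIGH", "version": null, "price": -2.5, "tags": [], "quantity": null, "age": null}


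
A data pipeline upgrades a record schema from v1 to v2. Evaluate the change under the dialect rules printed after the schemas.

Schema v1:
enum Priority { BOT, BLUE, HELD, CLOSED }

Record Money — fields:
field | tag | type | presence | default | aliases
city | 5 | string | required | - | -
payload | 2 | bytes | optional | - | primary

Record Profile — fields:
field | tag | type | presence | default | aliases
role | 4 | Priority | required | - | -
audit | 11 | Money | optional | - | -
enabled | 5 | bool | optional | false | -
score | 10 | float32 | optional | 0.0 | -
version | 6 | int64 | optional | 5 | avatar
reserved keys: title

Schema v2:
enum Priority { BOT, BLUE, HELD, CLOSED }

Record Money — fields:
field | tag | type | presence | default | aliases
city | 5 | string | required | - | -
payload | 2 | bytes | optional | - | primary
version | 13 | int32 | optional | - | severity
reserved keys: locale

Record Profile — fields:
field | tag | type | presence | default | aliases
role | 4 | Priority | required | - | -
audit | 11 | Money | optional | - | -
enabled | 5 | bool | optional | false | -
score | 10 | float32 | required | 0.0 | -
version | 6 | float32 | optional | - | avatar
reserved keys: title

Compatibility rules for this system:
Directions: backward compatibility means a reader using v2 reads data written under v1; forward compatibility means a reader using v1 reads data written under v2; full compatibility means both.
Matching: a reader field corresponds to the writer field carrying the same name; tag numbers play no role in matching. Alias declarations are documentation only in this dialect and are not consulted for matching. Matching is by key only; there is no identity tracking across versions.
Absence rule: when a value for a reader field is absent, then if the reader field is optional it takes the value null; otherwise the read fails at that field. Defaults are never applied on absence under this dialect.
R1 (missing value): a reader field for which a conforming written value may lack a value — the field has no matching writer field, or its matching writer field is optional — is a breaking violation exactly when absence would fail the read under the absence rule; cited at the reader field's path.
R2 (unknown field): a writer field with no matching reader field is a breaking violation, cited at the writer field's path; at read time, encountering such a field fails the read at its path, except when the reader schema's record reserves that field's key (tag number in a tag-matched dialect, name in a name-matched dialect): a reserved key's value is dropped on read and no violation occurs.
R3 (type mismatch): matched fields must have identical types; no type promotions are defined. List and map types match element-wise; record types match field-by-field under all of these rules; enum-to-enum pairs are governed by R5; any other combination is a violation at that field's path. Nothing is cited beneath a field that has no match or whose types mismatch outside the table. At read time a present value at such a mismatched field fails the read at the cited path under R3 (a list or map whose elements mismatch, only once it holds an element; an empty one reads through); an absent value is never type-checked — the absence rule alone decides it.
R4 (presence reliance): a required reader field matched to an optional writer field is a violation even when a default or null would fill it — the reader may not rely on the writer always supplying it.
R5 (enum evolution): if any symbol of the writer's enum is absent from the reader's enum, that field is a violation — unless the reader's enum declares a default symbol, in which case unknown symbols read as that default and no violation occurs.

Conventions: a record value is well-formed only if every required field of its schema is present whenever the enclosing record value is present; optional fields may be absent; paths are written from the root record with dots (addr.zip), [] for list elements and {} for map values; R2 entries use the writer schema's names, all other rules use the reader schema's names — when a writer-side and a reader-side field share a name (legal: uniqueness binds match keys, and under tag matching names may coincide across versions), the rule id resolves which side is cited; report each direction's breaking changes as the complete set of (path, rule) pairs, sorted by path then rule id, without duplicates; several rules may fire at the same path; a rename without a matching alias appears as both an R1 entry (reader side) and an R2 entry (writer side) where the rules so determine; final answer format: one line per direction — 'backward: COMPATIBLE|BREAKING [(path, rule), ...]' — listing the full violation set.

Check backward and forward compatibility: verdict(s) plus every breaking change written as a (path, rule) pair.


backward: BREAKING [(score, R1), (score, R4), (version, R3)]; forward: BREAKING [(audit.version, R2), (version, R3)]

in Profile below, arrows point writer -> reader
backward for Profile (reader v2, writer v1):
  role: Priority -> Priority, writer required; from role
  audit: Money -> Money, writer optional; from audit
  enabled: bool -> bool, writer optional; from enabled
  score: float32 -> float32, writer optional; from score
  version: int64 -> float32, writer optional; from version
  audit.city: string -> string, writer required; from audit.city
  audit.payload: bytes -> bytes, writer optional; from audit.payload
  audit.version: no writer-side match
  breaking: (score, R1)
  breaking: (score, R4)
  breaking: (version, R3)
  backward on Profile therefore BREAKING (3)
forward for Profile (reader v1, writer v2):
  role: Priority -> Priority, writer required; from role
  audit: Money -> Money, writer optional; from audit
  enabled: bool -> bool, writer optional; from enabled
  score: float32 -> float32, writer required; from score
  version: float32 -> int64, writer optional; from version
  audit.city: string -> string, writer required; from audit.city
  audit.payload: bytes -> bytes, writer optional; from audit.payload
  leftover writer field: audit.version
  breaking: (audit.version, R2)
  breaking: (version, R3)
  forward on Profile therefore BREAKING (2)


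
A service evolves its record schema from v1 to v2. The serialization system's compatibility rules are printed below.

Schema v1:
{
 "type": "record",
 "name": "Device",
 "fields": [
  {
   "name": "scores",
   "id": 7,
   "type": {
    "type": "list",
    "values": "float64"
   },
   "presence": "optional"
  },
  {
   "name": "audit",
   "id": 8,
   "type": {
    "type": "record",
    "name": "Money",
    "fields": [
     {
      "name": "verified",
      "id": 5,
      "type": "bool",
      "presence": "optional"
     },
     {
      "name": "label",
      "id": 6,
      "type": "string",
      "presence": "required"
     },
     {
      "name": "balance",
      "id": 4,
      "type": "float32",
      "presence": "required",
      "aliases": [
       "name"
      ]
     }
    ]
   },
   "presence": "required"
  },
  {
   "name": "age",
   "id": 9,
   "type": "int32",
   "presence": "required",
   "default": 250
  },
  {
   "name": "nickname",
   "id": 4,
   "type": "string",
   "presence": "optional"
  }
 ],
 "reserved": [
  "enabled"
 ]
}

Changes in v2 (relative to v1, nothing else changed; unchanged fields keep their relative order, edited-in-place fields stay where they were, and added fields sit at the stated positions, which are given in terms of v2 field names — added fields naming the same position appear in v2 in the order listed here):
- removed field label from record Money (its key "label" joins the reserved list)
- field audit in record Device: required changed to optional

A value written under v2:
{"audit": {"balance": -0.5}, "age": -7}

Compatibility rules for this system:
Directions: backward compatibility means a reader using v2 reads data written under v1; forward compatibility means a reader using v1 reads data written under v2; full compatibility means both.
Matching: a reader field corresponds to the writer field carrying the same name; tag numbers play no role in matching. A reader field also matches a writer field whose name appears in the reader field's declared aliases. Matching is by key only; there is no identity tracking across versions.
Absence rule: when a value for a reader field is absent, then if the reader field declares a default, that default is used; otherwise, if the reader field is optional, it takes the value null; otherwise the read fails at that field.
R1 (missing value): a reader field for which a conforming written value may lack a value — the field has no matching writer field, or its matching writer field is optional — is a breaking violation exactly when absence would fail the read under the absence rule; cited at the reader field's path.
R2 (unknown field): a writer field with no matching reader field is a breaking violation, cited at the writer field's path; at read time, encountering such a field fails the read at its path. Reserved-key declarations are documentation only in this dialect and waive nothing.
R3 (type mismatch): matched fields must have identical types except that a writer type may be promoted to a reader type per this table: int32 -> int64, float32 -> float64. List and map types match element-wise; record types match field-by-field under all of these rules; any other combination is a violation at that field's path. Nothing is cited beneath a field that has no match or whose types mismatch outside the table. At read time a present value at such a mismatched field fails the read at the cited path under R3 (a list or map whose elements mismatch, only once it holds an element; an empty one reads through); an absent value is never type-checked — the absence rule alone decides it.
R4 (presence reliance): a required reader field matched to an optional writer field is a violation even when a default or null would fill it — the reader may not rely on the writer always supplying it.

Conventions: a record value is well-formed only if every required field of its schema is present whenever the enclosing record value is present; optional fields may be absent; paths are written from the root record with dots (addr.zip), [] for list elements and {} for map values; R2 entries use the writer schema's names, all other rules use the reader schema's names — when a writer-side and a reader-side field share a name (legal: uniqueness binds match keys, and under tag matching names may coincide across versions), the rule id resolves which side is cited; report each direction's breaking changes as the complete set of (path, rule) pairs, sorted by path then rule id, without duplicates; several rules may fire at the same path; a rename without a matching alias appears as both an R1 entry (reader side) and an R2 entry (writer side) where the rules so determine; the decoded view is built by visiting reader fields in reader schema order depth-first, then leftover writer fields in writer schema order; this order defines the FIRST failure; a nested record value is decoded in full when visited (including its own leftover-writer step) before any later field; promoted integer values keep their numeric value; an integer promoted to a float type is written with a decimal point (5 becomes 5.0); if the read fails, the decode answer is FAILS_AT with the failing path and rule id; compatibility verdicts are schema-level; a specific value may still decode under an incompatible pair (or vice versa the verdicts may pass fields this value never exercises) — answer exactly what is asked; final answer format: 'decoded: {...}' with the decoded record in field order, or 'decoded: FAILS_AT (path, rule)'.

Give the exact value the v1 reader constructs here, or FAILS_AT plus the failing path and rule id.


decoded: FAILS_AT (audit.label, R1)

in Device below, arrows point writer -> reader
decode walk for Device under reader schema v1:
  scores := null (not supplied -> null)
  audit.verified := null (not supplied -> null)
  read fails at audit.label under R1 (no fill)
  => FAILS_AT (audit.label, R1)
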